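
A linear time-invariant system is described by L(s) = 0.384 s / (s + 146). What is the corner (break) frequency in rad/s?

146 rad/s

The single real pole at s = −146 gives a corner at ω = 146 rad/s.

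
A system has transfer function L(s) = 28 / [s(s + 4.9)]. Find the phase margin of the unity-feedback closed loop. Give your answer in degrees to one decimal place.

Gain crossover: |L(jω)| = 1 at ω ≈ 4.3 rad/s.
∠L(j4.3) = −90° − arctan(4.3/4.9) ≈ -131.25°
PM = 180° + (-131.25°) = 48.75°

48.8°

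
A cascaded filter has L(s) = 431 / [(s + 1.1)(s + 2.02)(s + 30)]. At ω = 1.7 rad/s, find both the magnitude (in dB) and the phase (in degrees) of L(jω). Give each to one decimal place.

|L| = 8.6 dB, ∠L = -100.4 deg

|j1.7 + 1.1| = √(1.7² + 1.1²) = 2.025
|j1.7 + 2.02| = √(1.7² + 2.02²) = 2.64
|j1.7 + 30| = √(1.7² + 30²) = 30.05
|L(j1.7)| = 431 / (2.025 × 2.64 × 30.05) = 2.6831
20 log₁₀(2.6831) = 8.57 dB
∠(j1.7 + 1.1) = arctan(1.7/1.1) = 57.09°
∠(j1.7 + 2.02) = arctan(1.7/2.02) = 40.08°
∠(j1.7 + 30) = arctan(1.7/30) = 3.24°
∠L(j1.7) = − (57.09° + 40.08° + 3.24°) = -100.42°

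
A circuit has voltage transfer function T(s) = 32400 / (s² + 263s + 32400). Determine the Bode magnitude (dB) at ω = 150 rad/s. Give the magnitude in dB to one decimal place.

-2.0 dB

|(j150)² + 263(j150) + 32400| = |9900 + j39450| = 4.067e+04
|T(j150)| = 32400 / 4.067e+04 = 0.79659
20 log₁₀(0.79659) = -1.98 dB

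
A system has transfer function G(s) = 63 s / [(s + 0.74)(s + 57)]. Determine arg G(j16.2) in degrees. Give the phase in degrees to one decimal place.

∠(j16.2) = 90.00°
∠(j16.2 + 0.74) = arctan(16.2/0.74) = 87.38°
∠(j16.2 + 57) = arctan(16.2/57) = 15.87°
∠G(j16.2) = 90.00° − (87.38° + 15.87°) = -13.25°

-13.3 deg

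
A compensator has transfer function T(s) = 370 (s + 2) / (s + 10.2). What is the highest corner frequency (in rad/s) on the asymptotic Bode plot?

Break frequencies occur at each pole and zero magnitude: 2 rad/s, 10.2 rad/s.
The highest is 10.2 rad/s.

10.2 rad/s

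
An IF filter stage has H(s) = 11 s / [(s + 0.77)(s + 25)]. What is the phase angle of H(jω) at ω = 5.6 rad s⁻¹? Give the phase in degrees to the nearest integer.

-5°

∠(j5.6) = 90.00°
∠(j5.6 + 0.77) = arctan(5.6/0.77) = 82.17°
∠(j5.6 + 25) = arctan(5.6/25) = 12.63°
∠H(j5.6) = 90.00° − (82.17° + 12.63°) = -4.80°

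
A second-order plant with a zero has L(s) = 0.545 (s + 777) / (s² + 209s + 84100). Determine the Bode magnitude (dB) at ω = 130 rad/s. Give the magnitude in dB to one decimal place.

-44.5 dB

|j130 + 777| = √(130² + 777²) = 787.8
|(j130)² + 209(j130) + 84100| = |67200 + j27170| = 7.248e+04
|L(j130)| = 0.545 × 787.8 / 7.248e+04 = 0.0059233
20 log₁₀(0.0059233) = -44.55 dB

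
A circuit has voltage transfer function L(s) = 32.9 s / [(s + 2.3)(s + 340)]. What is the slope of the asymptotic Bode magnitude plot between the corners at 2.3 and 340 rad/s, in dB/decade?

In this band the factors already past their corner are: 1 differentiator zero, pole at 2.3; net slope = 0 dB/decade.

0 dB/decade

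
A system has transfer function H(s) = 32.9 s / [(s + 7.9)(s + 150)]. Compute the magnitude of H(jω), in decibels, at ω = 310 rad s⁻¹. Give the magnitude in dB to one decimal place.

|j310| = 310
|j310 + 7.9| = √(310² + 7.9²) = 310.1
|j310 + 150| = √(310² + 150²) = 344.4
|H(j310)| = 32.9 × 310 / (310.1 × 344.4) = 0.095502
20 log₁₀(0.095502) = -20.40 dB

-20.4 dB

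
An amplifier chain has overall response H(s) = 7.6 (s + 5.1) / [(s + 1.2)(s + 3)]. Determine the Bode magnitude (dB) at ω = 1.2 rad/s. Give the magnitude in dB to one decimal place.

17.2 dB

|j1.2 + 5.1| = √(1.2² + 5.1²) = 5.239
|j1.2 + 1.2| = √(1.2² + 1.2²) = 1.697
|j1.2 + 3| = √(1.2² + 3²) = 3.231
|H(j1.2)| = 7.6 × 5.239 / (1.697 × 3.231) = 7.2617
20 log₁₀(7.2617) = 17.22 dB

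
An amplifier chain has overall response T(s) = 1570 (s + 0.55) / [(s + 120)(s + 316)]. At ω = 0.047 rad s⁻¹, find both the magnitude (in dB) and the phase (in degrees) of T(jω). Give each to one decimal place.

|j0.047 + 0.55| = √(0.047² + 0.55²) = 0.552
|j0.047 + 120| = √(0.047² + 120²) = 120
|j0.047 + 316| = √(0.047² + 316²) = 316
|T(j0.047)| = 1570 × 0.552 / (120 × 316) = 0.022855
20 log₁₀(0.022855) = -32.82 dB
∠(j0.047 + 0.55) = arctan(0.047/0.55) = 4.88°
∠(j0.047 + 120) = arctan(0.047/120) = 0.02°
∠(j0.047 + 316) = arctan(0.047/316) = 0.01°
∠T(j0.047) = 4.88° − (0.02° + 0.01°) = 4.85°

|T| = -32.8 dB, ∠T = 4.9°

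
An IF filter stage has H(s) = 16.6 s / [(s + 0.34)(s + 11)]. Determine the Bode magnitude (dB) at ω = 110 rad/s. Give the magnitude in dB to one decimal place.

|j110| = 110
|j110 + 0.34| = √(110² + 0.34²) = 110
|j110 + 11| = √(110² + 11²) = 110.5
|H(j110)| = 16.6 × 110 / (110 × 110.5) = 0.15016
20 log₁₀(0.15016) = -16.47 dB

-16.5 dB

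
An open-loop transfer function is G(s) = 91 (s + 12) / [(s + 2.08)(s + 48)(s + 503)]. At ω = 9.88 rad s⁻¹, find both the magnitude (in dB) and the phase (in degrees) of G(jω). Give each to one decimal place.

|G| = -44.9 dB, ∠G = -51.4°

|j9.88 + 12| = √(9.88² + 12²) = 15.54
|j9.88 + 2.08| = √(9.88² + 2.08²) = 10.1
|j9.88 + 48| = √(9.88² + 48²) = 49.01
|j9.88 + 503| = √(9.88² + 503²) = 503.1
|G(j9.88)| = 91 × 15.54 / (10.1 × 49.01 × 503.1) = 0.0056823
20 log₁₀(0.0056823) = -44.91 dB
∠(j9.88 + 12) = arctan(9.88/12) = 39.47°
∠(j9.88 + 2.08) = arctan(9.88/2.08) = 78.11°
∠(j9.88 + 48) = arctan(9.88/48) = 11.63°
∠(j9.88 + 503) = arctan(9.88/503) = 1.13°
∠G(j9.88) = 39.47° − (78.11° + 11.63° + 1.13°) = -51.40°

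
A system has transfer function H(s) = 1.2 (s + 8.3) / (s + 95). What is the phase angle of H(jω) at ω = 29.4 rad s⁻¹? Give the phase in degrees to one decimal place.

57.0°

∠(j29.4 + 8.3) = arctan(29.4/8.3) = 74.23°
∠(j29.4 + 95) = arctan(29.4/95) = 17.20°
∠H(j29.4) = 74.23° − 17.20° = 57.04°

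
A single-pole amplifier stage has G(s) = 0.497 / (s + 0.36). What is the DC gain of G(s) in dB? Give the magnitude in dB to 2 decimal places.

G(0) = 0.497 / 0.36 = 1.3806
20 log₁₀(1.3806) = 2.801 dB

2.80 dB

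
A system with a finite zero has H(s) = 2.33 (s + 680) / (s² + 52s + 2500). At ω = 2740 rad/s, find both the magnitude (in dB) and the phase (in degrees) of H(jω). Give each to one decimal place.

|H| = -61.1 dB, ∠H = -102.9°

|j2740 + 680| = √(2740² + 680²) = 2823
|(j2740)² + 52(j2740) + 2500| = |-7.5051e+06 + j1.4248e+05| = 7.506e+06
|H(j2740)| = 2.33 × 2823 / 7.506e+06 = 0.0008763
20 log₁₀(0.0008763) = -61.15 dB
∠(j2740 + 680) = arctan(2740/680) = 76.06°
∠[(j2740)² + 52(j2740) + 2500] = ∠[-7.5051e+06 + j1.4248e+05] = 178.91°
∠H(j2740) = 76.06° − 178.91° = -102.85°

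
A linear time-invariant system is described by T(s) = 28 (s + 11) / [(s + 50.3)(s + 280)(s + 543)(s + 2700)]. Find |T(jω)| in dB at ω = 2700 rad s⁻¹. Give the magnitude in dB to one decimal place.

-180.2 dB

|j2700 + 11| = √(2700² + 11²) = 2700
|j2700 + 50.3| = √(2700² + 50.3²) = 2700
|j2700 + 280| = √(2700² + 280²) = 2714
|j2700 + 543| = √(2700² + 543²) = 2754
|j2700 + 2700| = √(2700² + 2700²) = 3818
|T(j2700)| = 28 × 2700 / (2700 × 2714 × 2754 × 3818) = 9.8073e-10
20 log₁₀(9.8073e-10) = -180.17 dB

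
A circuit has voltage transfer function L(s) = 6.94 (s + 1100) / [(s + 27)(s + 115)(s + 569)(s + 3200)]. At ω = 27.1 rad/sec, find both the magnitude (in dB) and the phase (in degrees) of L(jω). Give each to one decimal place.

|L| = -120.7 dB, ∠L = -60.2°

|j27.1 + 1100| = √(27.1² + 1100²) = 1100
|j27.1 + 27| = √(27.1² + 27²) = 38.25
|j27.1 + 115| = √(27.1² + 115²) = 118.1
|j27.1 + 569| = √(27.1² + 569²) = 569.6
|j27.1 + 3200| = √(27.1² + 3200²) = 3200
|L(j27.1)| = 6.94 × 1100 / (38.25 × 118.1 × 569.6 × 3200) = 9.2682e-07
20 log₁₀(9.2682e-07) = -120.66 dB
∠(j27.1 + 1100) = arctan(27.1/1100) = 1.41°
∠(j27.1 + 27) = arctan(27.1/27) = 45.11°
∠(j27.1 + 115) = arctan(27.1/115) = 13.26°
∠(j27.1 + 569) = arctan(27.1/569) = 2.73°
∠(j27.1 + 3200) = arctan(27.1/3200) = 0.49°
∠L(j27.1) = 1.41° − (45.11° + 13.26° + 2.73° + 0.49°) = -60.17°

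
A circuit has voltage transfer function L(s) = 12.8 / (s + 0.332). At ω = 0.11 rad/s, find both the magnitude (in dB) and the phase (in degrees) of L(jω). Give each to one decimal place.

|j0.11 + 0.332| = √(0.11² + 0.332²) = 0.3497
|L(j0.11)| = 12.8 / 0.3497 = 36.598
20 log₁₀(36.598) = 31.27 dB
∠(j0.11 + 0.332) = arctan(0.11/0.332) = 18.33°
∠L(j0.11) = −18.33° = -18.33°

|L| = 31.3 dB, ∠L = -18.3°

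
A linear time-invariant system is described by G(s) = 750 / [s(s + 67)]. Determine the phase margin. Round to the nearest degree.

Gain crossover: |G(jω)| = 1 at ω ≈ 11 rad/s.
∠G(j11) = −90° − arctan(11/67) ≈ -99.36°
PM = 180° + (-99.36°) = 80.64°

81 deg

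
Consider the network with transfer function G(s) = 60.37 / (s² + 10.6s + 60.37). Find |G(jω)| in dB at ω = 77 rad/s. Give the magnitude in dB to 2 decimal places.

-39.84 dB

|(j77)² + 10.6(j77) + 60.37| = |-5868.6 + j816.2| = 5925
|G(j77)| = 60.37 / 5925 = 0.010189
20 log₁₀(0.010189) = -39.838 dB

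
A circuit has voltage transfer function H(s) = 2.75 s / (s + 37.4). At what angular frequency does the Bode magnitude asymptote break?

37.4 rad/sec

The single real pole at s = −37.4 gives a corner at ω = 37.4 rad/sec.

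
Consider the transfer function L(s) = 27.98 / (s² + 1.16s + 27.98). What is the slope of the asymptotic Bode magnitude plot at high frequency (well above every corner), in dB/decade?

With 0 zeros and 2 poles, the high-frequency asymptotic slope is 20 × (0 − 2) = -40 dB/decade.

-40 dB/decade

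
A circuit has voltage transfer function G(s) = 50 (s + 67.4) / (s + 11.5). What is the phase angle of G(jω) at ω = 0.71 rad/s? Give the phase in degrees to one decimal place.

∠(j0.71 + 67.4) = arctan(0.71/67.4) = 0.60°
∠(j0.71 + 11.5) = arctan(0.71/11.5) = 3.53°
∠G(j0.71) = 0.60° − 3.53° = -2.93°

-2.9°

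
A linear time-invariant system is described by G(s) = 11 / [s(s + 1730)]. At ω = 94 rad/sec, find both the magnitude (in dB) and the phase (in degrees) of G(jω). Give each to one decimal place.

|G| = -83.4 dB, ∠G = -93.1°

|j94 + 1730| = √(94² + 1730²) = 1733
|j94| = 94
|G(j94)| = 11 / (1733 × 94) = 6.7543e-05
20 log₁₀(6.7543e-05) = -83.41 dB
∠(j94 + 1730) = arctan(94/1730) = 3.11°
∠(j94) = 90.00°
∠G(j94) = − (3.11° + 90.00°) = -93.11°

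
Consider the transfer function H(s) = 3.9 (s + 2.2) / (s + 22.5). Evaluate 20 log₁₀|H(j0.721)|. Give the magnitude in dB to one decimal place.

-7.9 dB

|j0.721 + 2.2| = √(0.721² + 2.2²) = 2.315
|j0.721 + 22.5| = √(0.721² + 22.5²) = 22.51
|H(j0.721)| = 3.9 × 2.315 / 22.51 = 0.40108
20 log₁₀(0.40108) = -7.94 dB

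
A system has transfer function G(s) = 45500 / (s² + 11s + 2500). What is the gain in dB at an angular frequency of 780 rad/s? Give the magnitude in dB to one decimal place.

|(j780)² + 11(j780) + 2500| = |-6.059e+05 + j8580| = 6.06e+05
|G(j780)| = 45500 / 6.06e+05 = 0.075087
20 log₁₀(0.075087) = -22.49 dB

-22.5 dB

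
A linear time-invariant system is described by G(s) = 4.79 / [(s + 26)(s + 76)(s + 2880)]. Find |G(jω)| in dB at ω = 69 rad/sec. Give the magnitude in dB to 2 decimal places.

|j69 + 26| = √(69² + 26²) = 73.74
|j69 + 76| = √(69² + 76²) = 102.6
|j69 + 2880| = √(69² + 2880²) = 2881
|G(j69)| = 4.79 / (73.74 × 102.6 × 2881) = 2.1967e-07
20 log₁₀(2.1967e-07) = -133.164 dB

-133.16 dB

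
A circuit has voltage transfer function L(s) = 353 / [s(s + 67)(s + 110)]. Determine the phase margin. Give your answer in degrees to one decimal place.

Gain crossover: |L(jω)| = 1 at ω ≈ 0.0479 rad s⁻¹.
∠L(j0.0479) = −90° − arctan(0.0479/67) − arctan(0.0479/110) ≈ -90.07°
PM = 180° + (-90.07°) = 89.93°

89.9°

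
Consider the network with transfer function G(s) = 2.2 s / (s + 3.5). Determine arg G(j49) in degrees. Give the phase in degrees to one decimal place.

∠(j49) = 90.00°
∠(j49 + 3.5) = arctan(49/3.5) = 85.91°
∠G(j49) = 90.00° − 85.91° = 4.09°

4.1°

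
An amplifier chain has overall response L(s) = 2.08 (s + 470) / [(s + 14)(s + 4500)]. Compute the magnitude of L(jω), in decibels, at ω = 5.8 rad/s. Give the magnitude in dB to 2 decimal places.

|j5.8 + 470| = √(5.8² + 470²) = 470
|j5.8 + 14| = √(5.8² + 14²) = 15.15
|j5.8 + 4500| = √(5.8² + 4500²) = 4500
|L(j5.8)| = 2.08 × 470 / (15.15 × 4500) = 0.014337
20 log₁₀(0.014337) = -36.871 dB

-36.87 dB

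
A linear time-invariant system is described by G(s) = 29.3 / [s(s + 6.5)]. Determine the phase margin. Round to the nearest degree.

Gain crossover: |G(jω)| = 1 at ω ≈ 3.87 rad s⁻¹.
∠G(j3.87) = −90° − arctan(3.87/6.5) ≈ -120.79°
PM = 180° + (-120.79°) = 59.21°

59°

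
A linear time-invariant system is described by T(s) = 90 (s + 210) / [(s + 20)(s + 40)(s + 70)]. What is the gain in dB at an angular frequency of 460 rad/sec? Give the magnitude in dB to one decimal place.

-66.7 dB

|j460 + 210| = √(460² + 210²) = 505.7
|j460 + 20| = √(460² + 20²) = 460.4
|j460 + 40| = √(460² + 40²) = 461.7
|j460 + 70| = √(460² + 70²) = 465.3
|T(j460)| = 90 × 505.7 / (460.4 × 461.7 × 465.3) = 0.00046006
20 log₁₀(0.00046006) = -66.74 dB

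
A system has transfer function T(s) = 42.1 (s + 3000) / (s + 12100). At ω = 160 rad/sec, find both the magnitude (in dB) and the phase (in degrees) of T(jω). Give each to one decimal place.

|j160 + 3000| = √(160² + 3000²) = 3004
|j160 + 12100| = √(160² + 12100²) = 1.21e+04
|T(j160)| = 42.1 × 3004 / 1.21e+04 = 10.452
20 log₁₀(10.452) = 20.38 dB
∠(j160 + 3000) = arctan(160/3000) = 3.05°
∠(j160 + 12100) = arctan(160/12100) = 0.76°
∠T(j160) = 3.05° − 0.76° = 2.30°

|T| = 20.4 dB, ∠T = 2.3 deg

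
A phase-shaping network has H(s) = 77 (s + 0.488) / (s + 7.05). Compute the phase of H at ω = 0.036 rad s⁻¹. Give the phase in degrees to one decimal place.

3.9 deg

∠(j0.036 + 0.488) = arctan(0.036/0.488) = 4.22°
∠(j0.036 + 7.05) = arctan(0.036/7.05) = 0.29°
∠H(j0.036) = 4.22° − 0.29° = 3.93°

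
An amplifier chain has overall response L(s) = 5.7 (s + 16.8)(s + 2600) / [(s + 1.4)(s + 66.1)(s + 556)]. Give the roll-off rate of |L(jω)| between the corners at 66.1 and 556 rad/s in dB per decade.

In this band the factors already past their corner are: zero at 16.8, pole at 1.4, pole at 66.1; net slope = -20 dB/decade.

-20 dB/decade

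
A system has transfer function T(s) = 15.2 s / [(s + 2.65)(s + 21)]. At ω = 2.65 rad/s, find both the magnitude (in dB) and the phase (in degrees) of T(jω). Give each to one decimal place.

|j2.65| = 2.65
|j2.65 + 2.65| = √(2.65² + 2.65²) = 3.748
|j2.65 + 21| = √(2.65² + 21²) = 21.17
|T(j2.65)| = 15.2 × 2.65 / (3.748 × 21.17) = 0.50778
20 log₁₀(0.50778) = -5.89 dB
∠(j2.65) = 90.00°
∠(j2.65 + 2.65) = arctan(2.65/2.65) = 45.00°
∠(j2.65 + 21) = arctan(2.65/21) = 7.19°
∠T(j2.65) = 90.00° − (45.00° + 7.19°) = 37.81°

|T| = -5.9 dB, ∠T = 37.8 deg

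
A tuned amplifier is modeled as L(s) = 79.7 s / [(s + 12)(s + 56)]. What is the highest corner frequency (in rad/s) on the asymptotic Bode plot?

Break frequencies occur at each pole and zero magnitude: 12 rad/s, 56 rad/s.
The highest is 56 rad/s.

56 rad/s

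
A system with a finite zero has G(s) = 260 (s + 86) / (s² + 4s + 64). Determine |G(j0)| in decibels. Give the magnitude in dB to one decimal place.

G(0) = 260 × 86 / 64 = 349.38
20 log₁₀(349.38) = 50.87 dB

50.9 dB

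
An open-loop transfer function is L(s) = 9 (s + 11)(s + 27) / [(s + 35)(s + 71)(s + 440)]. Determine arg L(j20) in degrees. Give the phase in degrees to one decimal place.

49.6°

∠(j20 + 11) = arctan(20/11) = 61.19°
∠(j20 + 27) = arctan(20/27) = 36.53°
∠(j20 + 35) = arctan(20/35) = 29.74°
∠(j20 + 71) = arctan(20/71) = 15.73°
∠(j20 + 440) = arctan(20/440) = 2.60°
∠L(j20) = 61.19° + 36.53° − (29.74° + 15.73° + 2.60°) = 49.64°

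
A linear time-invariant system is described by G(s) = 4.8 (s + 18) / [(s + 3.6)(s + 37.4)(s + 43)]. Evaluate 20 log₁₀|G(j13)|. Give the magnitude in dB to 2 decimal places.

|j13 + 18| = √(13² + 18²) = 22.2
|j13 + 3.6| = √(13² + 3.6²) = 13.49
|j13 + 37.4| = √(13² + 37.4²) = 39.59
|j13 + 43| = √(13² + 43²) = 44.92
|G(j13)| = 4.8 × 22.2 / (13.49 × 39.59 × 44.92) = 0.004442
20 log₁₀(0.004442) = -47.048 dB

-47.05 dB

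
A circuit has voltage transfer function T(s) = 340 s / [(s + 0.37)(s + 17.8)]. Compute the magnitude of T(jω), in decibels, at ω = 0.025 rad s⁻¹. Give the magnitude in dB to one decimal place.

2.2 dB

|j0.025| = 0.025
|j0.025 + 0.37| = √(0.025² + 0.37²) = 0.3708
|j0.025 + 17.8| = √(0.025² + 17.8²) = 17.8
|T(j0.025)| = 340 × 0.025 / (0.3708 × 17.8) = 1.2877
20 log₁₀(1.2877) = 2.20 dB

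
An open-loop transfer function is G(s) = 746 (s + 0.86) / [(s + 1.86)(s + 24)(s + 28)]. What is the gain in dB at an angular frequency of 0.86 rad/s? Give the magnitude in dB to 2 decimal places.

|j0.86 + 0.86| = √(0.86² + 0.86²) = 1.216
|j0.86 + 1.86| = √(0.86² + 1.86²) = 2.049
|j0.86 + 24| = √(0.86² + 24²) = 24.02
|j0.86 + 28| = √(0.86² + 28²) = 28.01
|G(j0.86)| = 746 × 1.216 / (2.049 × 24.02 × 28.01) = 0.65814
20 log₁₀(0.65814) = -3.634 dB

-3.63 dB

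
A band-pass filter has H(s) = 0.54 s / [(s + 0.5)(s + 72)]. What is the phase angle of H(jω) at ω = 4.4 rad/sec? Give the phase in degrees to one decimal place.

∠(j4.4) = 90.00°
∠(j4.4 + 0.5) = arctan(4.4/0.5) = 83.52°
∠(j4.4 + 72) = arctan(4.4/72) = 3.50°
∠H(j4.4) = 90.00° − (83.52° + 3.50°) = 2.99°

3.0 deg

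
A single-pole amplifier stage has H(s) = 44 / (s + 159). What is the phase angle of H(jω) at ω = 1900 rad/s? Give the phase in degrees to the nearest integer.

∠(j1900 + 159) = arctan(1900/159) = 85.22°
∠H(j1900) = −85.22° = -85.22°

-85°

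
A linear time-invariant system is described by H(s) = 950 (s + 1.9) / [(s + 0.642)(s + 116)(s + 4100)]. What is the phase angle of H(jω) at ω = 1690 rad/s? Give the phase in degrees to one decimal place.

-108.5°

∠(j1690 + 1.9) = arctan(1690/1.9) = 89.94°
∠(j1690 + 0.642) = arctan(1690/0.642) = 89.98°
∠(j1690 + 116) = arctan(1690/116) = 86.07°
∠(j1690 + 4100) = arctan(1690/4100) = 22.40°
∠H(j1690) = 89.94° − (89.98° + 86.07° + 22.40°) = -108.52°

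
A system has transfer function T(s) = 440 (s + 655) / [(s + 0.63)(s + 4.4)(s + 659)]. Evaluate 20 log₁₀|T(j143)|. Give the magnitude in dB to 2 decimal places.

|j143 + 655| = √(143² + 655²) = 670.4
|j143 + 0.63| = √(143² + 0.63²) = 143
|j143 + 4.4| = √(143² + 4.4²) = 143.1
|j143 + 659| = √(143² + 659²) = 674.3
|T(j143)| = 440 × 670.4 / (143 × 143.1 × 674.3) = 0.021382
20 log₁₀(0.021382) = -33.399 dB

-33.40 dB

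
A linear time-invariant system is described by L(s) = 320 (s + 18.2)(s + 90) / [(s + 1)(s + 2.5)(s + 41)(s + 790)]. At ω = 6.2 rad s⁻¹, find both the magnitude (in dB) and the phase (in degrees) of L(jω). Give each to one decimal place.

|j6.2 + 18.2| = √(6.2² + 18.2²) = 19.23
|j6.2 + 90| = √(6.2² + 90²) = 90.21
|j6.2 + 1| = √(6.2² + 1²) = 6.28
|j6.2 + 2.5| = √(6.2² + 2.5²) = 6.685
|j6.2 + 41| = √(6.2² + 41²) = 41.47
|j6.2 + 790| = √(6.2² + 790²) = 790
|L(j6.2)| = 320 × 19.23 × 90.21 / (6.28 × 6.685 × 41.47 × 790) = 0.40358
20 log₁₀(0.40358) = -7.88 dB
∠(j6.2 + 18.2) = arctan(6.2/18.2) = 18.81°
∠(j6.2 + 90) = arctan(6.2/90) = 3.94°
∠(j6.2 + 1) = arctan(6.2/1) = 80.84°
∠(j6.2 + 2.5) = arctan(6.2/2.5) = 68.04°
∠(j6.2 + 41) = arctan(6.2/41) = 8.60°
∠(j6.2 + 790) = arctan(6.2/790) = 0.45°
∠L(j6.2) = 18.81° + 3.94° − (80.84° + 68.04° + 8.60° + 0.45°) = -135.17°

|L| = -7.9 dB, ∠L = -135.2°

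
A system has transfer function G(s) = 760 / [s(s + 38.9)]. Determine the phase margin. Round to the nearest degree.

65°

Gain crossover: |G(jω)| = 1 at ω ≈ 17.8 rad/sec.
∠G(j17.8) = −90° − arctan(17.8/38.9) ≈ -114.55°
PM = 180° + (-114.55°) = 65.45°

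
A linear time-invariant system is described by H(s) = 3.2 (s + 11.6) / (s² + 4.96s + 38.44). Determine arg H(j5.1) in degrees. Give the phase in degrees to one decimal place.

∠(j5.1 + 11.6) = arctan(5.1/11.6) = 23.73°
∠[(j5.1)² + 4.96(j5.1) + 38.44] = ∠[12.43 + j25.296] = 63.83°
∠H(j5.1) = 23.73° − 63.83° = -40.10°

-40.1°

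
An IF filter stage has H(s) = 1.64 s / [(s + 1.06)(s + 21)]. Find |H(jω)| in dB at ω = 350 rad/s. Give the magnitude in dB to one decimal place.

|j350| = 350
|j350 + 1.06| = √(350² + 1.06²) = 350
|j350 + 21| = √(350² + 21²) = 350.6
|H(j350)| = 1.64 × 350 / (350 × 350.6) = 0.0046773
20 log₁₀(0.0046773) = -46.60 dB

-46.6 dB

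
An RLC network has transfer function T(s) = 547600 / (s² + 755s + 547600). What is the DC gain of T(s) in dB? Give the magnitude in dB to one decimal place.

T(0) = 547600 / 547600 = 1
20 log₁₀(1) = 0.00 dB

0.0 dB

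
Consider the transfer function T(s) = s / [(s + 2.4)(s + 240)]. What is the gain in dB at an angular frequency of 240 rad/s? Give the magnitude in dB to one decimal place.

|j240| = 240
|j240 + 2.4| = √(240² + 2.4²) = 240
|j240 + 240| = √(240² + 240²) = 339.4
|T(j240)| = 1 × 240 / (240 × 339.4) = 0.0029461
20 log₁₀(0.0029461) = -50.61 dB

-50.6 dB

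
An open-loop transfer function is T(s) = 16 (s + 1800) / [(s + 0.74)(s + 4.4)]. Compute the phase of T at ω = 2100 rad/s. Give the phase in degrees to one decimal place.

-130.5°

∠(j2100 + 1800) = arctan(2100/1800) = 49.40°
∠(j2100 + 0.74) = arctan(2100/0.74) = 89.98°
∠(j2100 + 4.4) = arctan(2100/4.4) = 89.88°
∠T(j2100) = 49.40° − (89.98° + 89.88°) = -130.46°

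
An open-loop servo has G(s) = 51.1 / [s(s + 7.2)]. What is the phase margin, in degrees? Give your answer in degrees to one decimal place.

Gain crossover: |G(jω)| = 1 at ω ≈ 5.6 rad/s.
∠G(j5.6) = −90° − arctan(5.6/7.2) ≈ -127.88°
PM = 180° + (-127.88°) = 52.12°

52.1 deg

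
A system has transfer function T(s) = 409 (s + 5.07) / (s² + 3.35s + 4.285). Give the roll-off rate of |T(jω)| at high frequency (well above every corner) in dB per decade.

-20 dB/decade

With 1 zero and 2 poles, the high-frequency asymptotic slope is 20 × (1 − 2) = -20 dB/decade.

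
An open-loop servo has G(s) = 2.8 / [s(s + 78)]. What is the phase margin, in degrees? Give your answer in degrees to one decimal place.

Gain crossover: |G(jω)| = 1 at ω ≈ 0.0359 rad s⁻¹.
∠G(j0.0359) = −90° − arctan(0.0359/78) ≈ -90.03°
PM = 180° + (-90.03°) = 89.97°

90.0°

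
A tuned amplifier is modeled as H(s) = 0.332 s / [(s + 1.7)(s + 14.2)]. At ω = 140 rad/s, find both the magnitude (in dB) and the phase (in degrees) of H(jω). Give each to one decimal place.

|j140| = 140
|j140 + 1.7| = √(140² + 1.7²) = 140
|j140 + 14.2| = √(140² + 14.2²) = 140.7
|H(j140)| = 0.332 × 140 / (140 × 140.7) = 0.0023591
20 log₁₀(0.0023591) = -52.54 dB
∠(j140) = 90.00°
∠(j140 + 1.7) = arctan(140/1.7) = 89.30°
∠(j140 + 14.2) = arctan(140/14.2) = 84.21°
∠H(j140) = 90.00° − (89.30° + 84.21°) = -83.51°

|H| = -52.5 dB, ∠H = -83.5°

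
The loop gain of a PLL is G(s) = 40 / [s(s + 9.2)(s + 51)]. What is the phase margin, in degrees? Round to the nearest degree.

89°

Gain crossover: |G(jω)| = 1 at ω ≈ 0.0852 rad s⁻¹.
∠G(j0.0852) = −90° − arctan(0.0852/9.2) − arctan(0.0852/51) ≈ -90.63°
PM = 180° + (-90.63°) = 89.37°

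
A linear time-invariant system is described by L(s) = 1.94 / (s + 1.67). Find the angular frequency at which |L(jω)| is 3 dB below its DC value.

1.67 rad/s

For a single-pole low-pass, the −3 dB point is at the pole: ω = 1.67 rad/s.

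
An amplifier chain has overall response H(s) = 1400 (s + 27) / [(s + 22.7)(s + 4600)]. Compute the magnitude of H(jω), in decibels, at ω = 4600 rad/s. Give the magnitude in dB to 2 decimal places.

|j4600 + 27| = √(4600² + 27²) = 4600
|j4600 + 22.7| = √(4600² + 22.7²) = 4600
|j4600 + 4600| = √(4600² + 4600²) = 6505
|H(j4600)| = 1400 × 4600 / (4600 × 6505) = 0.21521
20 log₁₀(0.21521) = -13.343 dB

-13.34 dB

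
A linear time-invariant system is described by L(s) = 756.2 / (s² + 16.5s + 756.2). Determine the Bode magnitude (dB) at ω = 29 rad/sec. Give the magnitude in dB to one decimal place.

|(j29)² + 16.5(j29) + 756.2| = |-84.8 + j478.5| = 486
|L(j29)| = 756.2 / 486 = 1.5561
20 log₁₀(1.5561) = 3.84 dB

3.8 dB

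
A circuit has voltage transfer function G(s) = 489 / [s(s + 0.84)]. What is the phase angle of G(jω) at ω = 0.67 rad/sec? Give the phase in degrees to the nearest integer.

-129°

∠(j0.67 + 0.84) = arctan(0.67/0.84) = 38.58°
∠(j0.67) = 90.00°
∠G(j0.67) = − (38.58° + 90.00°) = -128.58°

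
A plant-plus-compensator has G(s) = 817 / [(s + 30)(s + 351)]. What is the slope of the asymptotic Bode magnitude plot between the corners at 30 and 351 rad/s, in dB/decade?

-20 dB/decade

In this band the factors already past their corner are: pole at 30; net slope = -20 dB/decade.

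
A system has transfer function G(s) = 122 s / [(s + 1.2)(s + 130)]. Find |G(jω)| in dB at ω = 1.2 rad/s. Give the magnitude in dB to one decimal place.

-3.6 dB

|j1.2| = 1.2
|j1.2 + 1.2| = √(1.2² + 1.2²) = 1.697
|j1.2 + 130| = √(1.2² + 130²) = 130
|G(j1.2)| = 122 × 1.2 / (1.697 × 130) = 0.66356
20 log₁₀(0.66356) = -3.56 dB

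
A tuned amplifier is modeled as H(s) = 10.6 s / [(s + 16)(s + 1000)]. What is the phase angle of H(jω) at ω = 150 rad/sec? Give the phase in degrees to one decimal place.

-2.4°

∠(j150) = 90.00°
∠(j150 + 16) = arctan(150/16) = 83.91°
∠(j150 + 1000) = arctan(150/1000) = 8.53°
∠H(j150) = 90.00° − (83.91° + 8.53°) = -2.44°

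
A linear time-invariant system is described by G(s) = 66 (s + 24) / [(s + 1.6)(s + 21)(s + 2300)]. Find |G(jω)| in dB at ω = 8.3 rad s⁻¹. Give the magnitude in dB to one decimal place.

-48.4 dB

|j8.3 + 24| = √(8.3² + 24²) = 25.39
|j8.3 + 1.6| = √(8.3² + 1.6²) = 8.453
|j8.3 + 21| = √(8.3² + 21²) = 22.58
|j8.3 + 2300| = √(8.3² + 2300²) = 2300
|G(j8.3)| = 66 × 25.39 / (8.453 × 22.58 × 2300) = 0.0038178
20 log₁₀(0.0038178) = -48.36 dB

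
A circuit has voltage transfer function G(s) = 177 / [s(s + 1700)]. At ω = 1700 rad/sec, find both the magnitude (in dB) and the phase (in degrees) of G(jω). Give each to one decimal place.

|j1700 + 1700| = √(1700² + 1700²) = 2404
|j1700| = 1700
|G(j1700)| = 177 / (2404 × 1700) = 4.3307e-05
20 log₁₀(4.3307e-05) = -87.27 dB
∠(j1700 + 1700) = arctan(1700/1700) = 45.00°
∠(j1700) = 90.00°
∠G(j1700) = − (45.00° + 90.00°) = -135.00°

|G| = -87.3 dB, ∠G = -135.0 deg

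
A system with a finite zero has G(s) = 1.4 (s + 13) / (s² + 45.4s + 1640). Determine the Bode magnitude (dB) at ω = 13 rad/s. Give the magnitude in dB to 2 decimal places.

|j13 + 13| = √(13² + 13²) = 18.38
|(j13)² + 45.4(j13) + 1640| = |1471 + j590.2| = 1585
|G(j13)| = 1.4 × 18.38 / 1585 = 0.016239
20 log₁₀(0.016239) = -35.789 dB

-35.79 dB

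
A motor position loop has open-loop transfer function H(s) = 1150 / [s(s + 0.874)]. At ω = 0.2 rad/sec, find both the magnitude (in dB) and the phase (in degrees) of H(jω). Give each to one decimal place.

|H| = 76.1 dB, ∠H = -102.9°

|j0.2 + 0.874| = √(0.2² + 0.874²) = 0.8966
|j0.2| = 0.2
|H(j0.2)| = 1150 / (0.8966 × 0.2) = 6413.2
20 log₁₀(6413.2) = 76.14 dB
∠(j0.2 + 0.874) = arctan(0.2/0.874) = 12.89°
∠(j0.2) = 90.00°
∠H(j0.2) = − (12.89° + 90.00°) = -102.89°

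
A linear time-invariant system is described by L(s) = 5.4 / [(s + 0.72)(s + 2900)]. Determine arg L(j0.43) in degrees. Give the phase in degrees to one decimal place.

∠(j0.43 + 0.72) = arctan(0.43/0.72) = 30.85°
∠(j0.43 + 2900) = arctan(0.43/2900) = 0.01°
∠L(j0.43) = − (30.85° + 0.01°) = -30.86°

-30.9°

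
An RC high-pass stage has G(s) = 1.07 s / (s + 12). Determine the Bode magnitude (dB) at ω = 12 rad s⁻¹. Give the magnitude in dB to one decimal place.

|j12| = 12
|j12 + 12| = √(12² + 12²) = 16.97
|G(j12)| = 1.07 × 12 / 16.97 = 0.7566
20 log₁₀(0.7566) = -2.42 dB

-2.4 dB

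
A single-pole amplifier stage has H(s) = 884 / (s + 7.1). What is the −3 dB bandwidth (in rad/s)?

For a single-pole low-pass, the −3 dB point is at the pole: ω = 7.1 rad/s.

7.1 rad/s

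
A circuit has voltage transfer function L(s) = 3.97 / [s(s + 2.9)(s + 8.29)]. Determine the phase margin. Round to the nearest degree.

Gain crossover: |L(jω)| = 1 at ω ≈ 0.165 rad s⁻¹.
∠L(j0.165) = −90° − arctan(0.165/2.9) − arctan(0.165/8.29) ≈ -94.39°
PM = 180° + (-94.39°) = 85.61°

86°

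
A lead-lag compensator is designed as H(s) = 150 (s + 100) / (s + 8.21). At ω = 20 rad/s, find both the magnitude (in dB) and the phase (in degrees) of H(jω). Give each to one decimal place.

|j20 + 100| = √(20² + 100²) = 102
|j20 + 8.21| = √(20² + 8.21²) = 21.62
|H(j20)| = 150 × 102 / 21.62 = 707.56
20 log₁₀(707.56) = 57.00 dB
∠(j20 + 100) = arctan(20/100) = 11.31°
∠(j20 + 8.21) = arctan(20/8.21) = 67.68°
∠H(j20) = 11.31° − 67.68° = -56.37°

|H| = 57.0 dB, ∠H = -56.4°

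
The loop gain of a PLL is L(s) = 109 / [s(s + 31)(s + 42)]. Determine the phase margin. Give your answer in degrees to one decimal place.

89.7°

Gain crossover: |L(jω)| = 1 at ω ≈ 0.0837 rad/s.
∠L(j0.0837) = −90° − arctan(0.0837/31) − arctan(0.0837/42) ≈ -90.27°
PM = 180° + (-90.27°) = 89.73°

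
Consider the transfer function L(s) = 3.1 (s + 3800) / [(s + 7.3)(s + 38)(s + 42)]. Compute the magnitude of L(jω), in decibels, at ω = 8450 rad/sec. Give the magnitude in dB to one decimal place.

|j8450 + 3800| = √(8450² + 3800²) = 9265
|j8450 + 7.3| = √(8450² + 7.3²) = 8450
|j8450 + 38| = √(8450² + 38²) = 8450
|j8450 + 42| = √(8450² + 42²) = 8450
|L(j8450)| = 3.1 × 9265 / (8450 × 8450 × 8450) = 4.7603e-08
20 log₁₀(4.7603e-08) = -146.45 dB

-146.4 dB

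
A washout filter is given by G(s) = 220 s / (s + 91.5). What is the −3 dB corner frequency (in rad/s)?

For a single-pole high-pass, the −3 dB point is at the pole: ω = 91.5 rad/s.

91.5 rad/s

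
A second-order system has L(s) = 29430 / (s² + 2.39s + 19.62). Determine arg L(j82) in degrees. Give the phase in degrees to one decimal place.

∠[(j82)² + 2.39(j82) + 19.62] = ∠[-6704.4 + j195.98] = 178.33°
∠L(j82) = −178.33° = -178.33°

-178.3°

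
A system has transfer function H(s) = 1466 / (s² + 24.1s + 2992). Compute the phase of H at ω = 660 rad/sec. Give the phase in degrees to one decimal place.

-177.9°

∠[(j660)² + 24.1(j660) + 2992] = ∠[-4.3261e+05 + j15906] = 177.89°
∠H(j660) = −177.89° = -177.89°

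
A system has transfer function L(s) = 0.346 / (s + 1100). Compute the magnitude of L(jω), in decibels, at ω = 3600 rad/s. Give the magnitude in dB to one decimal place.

|j3600 + 1100| = √(3600² + 1100²) = 3764
|L(j3600)| = 0.346 / 3764 = 9.1916e-05
20 log₁₀(9.1916e-05) = -80.73 dB

-80.7 dB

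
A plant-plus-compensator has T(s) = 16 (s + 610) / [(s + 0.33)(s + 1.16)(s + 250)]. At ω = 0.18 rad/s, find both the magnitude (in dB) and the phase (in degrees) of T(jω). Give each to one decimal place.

|T| = 38.9 dB, ∠T = -37.5°

|j0.18 + 610| = √(0.18² + 610²) = 610
|j0.18 + 0.33| = √(0.18² + 0.33²) = 0.3759
|j0.18 + 1.16| = √(0.18² + 1.16²) = 1.174
|j0.18 + 250| = √(0.18² + 250²) = 250
|T(j0.18)| = 16 × 610 / (0.3759 × 1.174 × 250) = 88.474
20 log₁₀(88.474) = 38.94 dB
∠(j0.18 + 610) = arctan(0.18/610) = 0.02°
∠(j0.18 + 0.33) = arctan(0.18/0.33) = 28.61°
∠(j0.18 + 1.16) = arctan(0.18/1.16) = 8.82°
∠(j0.18 + 250) = arctan(0.18/250) = 0.04°
∠T(j0.18) = 0.02° − (28.61° + 8.82° + 0.04°) = -37.46°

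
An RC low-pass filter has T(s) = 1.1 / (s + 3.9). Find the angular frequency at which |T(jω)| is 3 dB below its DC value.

For a single-pole low-pass, the −3 dB point is at the pole: ω = 3.9 rad/s.

3.9 rad/s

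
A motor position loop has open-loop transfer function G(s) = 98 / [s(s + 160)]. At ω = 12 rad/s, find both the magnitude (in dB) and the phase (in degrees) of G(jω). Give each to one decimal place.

|j12 + 160| = √(12² + 160²) = 160.4
|j12| = 12
|G(j12)| = 98 / (160.4 × 12) = 0.050899
20 log₁₀(0.050899) = -25.87 dB
∠(j12 + 160) = arctan(12/160) = 4.29°
∠(j12) = 90.00°
∠G(j12) = − (4.29° + 90.00°) = -94.29°

|G| = -25.9 dB, ∠G = -94.3°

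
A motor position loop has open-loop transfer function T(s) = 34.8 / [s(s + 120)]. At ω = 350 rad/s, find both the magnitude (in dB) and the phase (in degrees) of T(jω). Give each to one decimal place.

|T| = -71.4 dB, ∠T = -161.1°

|j350 + 120| = √(350² + 120²) = 370
|j350| = 350
|T(j350)| = 34.8 / (370 × 350) = 0.00026873
20 log₁₀(0.00026873) = -71.41 dB
∠(j350 + 120) = arctan(350/120) = 71.08°
∠(j350) = 90.00°
∠T(j350) = − (71.08° + 90.00°) = -161.08°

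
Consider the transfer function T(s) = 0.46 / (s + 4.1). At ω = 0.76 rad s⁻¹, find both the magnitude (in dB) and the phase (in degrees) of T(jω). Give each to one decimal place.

|T| = -19.1 dB, ∠T = -10.5°

|j0.76 + 4.1| = √(0.76² + 4.1²) = 4.17
|T(j0.76)| = 0.46 / 4.17 = 0.11032
20 log₁₀(0.11032) = -19.15 dB
∠(j0.76 + 4.1) = arctan(0.76/4.1) = 10.50°
∠T(j0.76) = −10.50° = -10.50°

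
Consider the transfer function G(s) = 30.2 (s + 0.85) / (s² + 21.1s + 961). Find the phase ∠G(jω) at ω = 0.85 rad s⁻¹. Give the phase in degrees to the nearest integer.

44°

∠(j0.85 + 0.85) = arctan(0.85/0.85) = 45.00°
∠[(j0.85)² + 21.1(j0.85) + 961] = ∠[960.28 + j17.935] = 1.07°
∠G(j0.85) = 45.00° − 1.07° = 43.93°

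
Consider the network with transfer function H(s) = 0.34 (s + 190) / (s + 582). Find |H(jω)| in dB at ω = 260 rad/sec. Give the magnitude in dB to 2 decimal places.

|j260 + 190| = √(260² + 190²) = 322
|j260 + 582| = √(260² + 582²) = 637.4
|H(j260)| = 0.34 × 322 / 637.4 = 0.17176
20 log₁₀(0.17176) = -15.301 dB

-15.30 dB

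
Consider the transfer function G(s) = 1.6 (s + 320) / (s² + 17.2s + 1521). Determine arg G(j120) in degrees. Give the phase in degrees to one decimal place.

∠(j120 + 320) = arctan(120/320) = 20.56°
∠[(j120)² + 17.2(j120) + 1521] = ∠[-12879 + j2064] = 170.90°
∠G(j120) = 20.56° − 170.90° = -150.34°

-150.3°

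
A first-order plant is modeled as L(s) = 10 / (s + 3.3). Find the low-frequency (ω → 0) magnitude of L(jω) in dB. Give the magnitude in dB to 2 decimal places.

L(0) = 10 / 3.3 = 3.0303
20 log₁₀(3.0303) = 9.630 dB

9.63 dB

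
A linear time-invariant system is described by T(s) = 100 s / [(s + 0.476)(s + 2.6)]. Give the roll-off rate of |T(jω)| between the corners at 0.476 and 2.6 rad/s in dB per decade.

In this band the factors already past their corner are: 1 differentiator zero, pole at 0.476; net slope = 0 dB/decade.

0 dB/decade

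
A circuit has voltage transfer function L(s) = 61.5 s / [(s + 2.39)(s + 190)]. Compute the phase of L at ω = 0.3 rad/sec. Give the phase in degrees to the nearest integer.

83 deg

∠(j0.3) = 90.00°
∠(j0.3 + 2.39) = arctan(0.3/2.39) = 7.15°
∠(j0.3 + 190) = arctan(0.3/190) = 0.09°
∠L(j0.3) = 90.00° − (7.15° + 0.09°) = 82.76°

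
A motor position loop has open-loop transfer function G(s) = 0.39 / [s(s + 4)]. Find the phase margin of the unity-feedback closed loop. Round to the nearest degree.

89°

Gain crossover: |G(jω)| = 1 at ω ≈ 0.0975 rad/s.
∠G(j0.0975) = −90° − arctan(0.0975/4) ≈ -91.40°
PM = 180° + (-91.40°) = 88.60°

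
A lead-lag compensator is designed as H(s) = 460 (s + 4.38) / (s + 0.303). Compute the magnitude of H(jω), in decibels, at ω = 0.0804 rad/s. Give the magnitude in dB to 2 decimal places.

76.16 dB

|j0.0804 + 4.38| = √(0.0804² + 4.38²) = 4.381
|j0.0804 + 0.303| = √(0.0804² + 0.303²) = 0.3135
|H(j0.0804)| = 460 × 4.381 / 0.3135 = 6428.2
20 log₁₀(6428.2) = 76.162 dB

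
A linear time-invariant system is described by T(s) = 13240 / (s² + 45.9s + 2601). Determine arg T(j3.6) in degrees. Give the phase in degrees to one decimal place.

∠[(j3.6)² + 45.9(j3.6) + 2601] = ∠[2588 + j165.24] = 3.65°
∠T(j3.6) = −3.65° = -3.65°

-3.7 deg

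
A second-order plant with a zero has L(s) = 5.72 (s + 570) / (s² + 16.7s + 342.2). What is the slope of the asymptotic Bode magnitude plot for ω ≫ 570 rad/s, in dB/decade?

With 1 zero and 2 poles, the high-frequency asymptotic slope is 20 × (1 − 2) = -20 dB/decade.

-20 dB/decade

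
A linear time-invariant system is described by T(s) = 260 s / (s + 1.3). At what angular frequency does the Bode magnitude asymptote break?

1.3 rad s⁻¹

The single real pole at s = −1.3 gives a corner at ω = 1.3 rad s⁻¹.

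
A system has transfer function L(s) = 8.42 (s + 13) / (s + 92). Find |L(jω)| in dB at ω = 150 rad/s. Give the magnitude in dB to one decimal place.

|j150 + 13| = √(150² + 13²) = 150.6
|j150 + 92| = √(150² + 92²) = 176
|L(j150)| = 8.42 × 150.6 / 176 = 7.2044
20 log₁₀(7.2044) = 17.15 dB

17.2 dB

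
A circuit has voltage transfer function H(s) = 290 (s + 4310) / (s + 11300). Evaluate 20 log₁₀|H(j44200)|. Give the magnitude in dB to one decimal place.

49.0 dB

|j44200 + 4310| = √(44200² + 4310²) = 4.441e+04
|j44200 + 11300| = √(44200² + 11300²) = 4.562e+04
|H(j44200)| = 290 × 4.441e+04 / 4.562e+04 = 282.3
20 log₁₀(282.3) = 49.01 dB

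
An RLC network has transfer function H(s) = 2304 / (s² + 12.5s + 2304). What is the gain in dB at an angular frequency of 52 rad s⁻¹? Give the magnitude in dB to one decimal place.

9.6 dB

|(j52)² + 12.5(j52) + 2304| = |-400 + j650| = 763.2
|H(j52)| = 2304 / 763.2 = 3.0188
20 log₁₀(3.0188) = 9.60 dB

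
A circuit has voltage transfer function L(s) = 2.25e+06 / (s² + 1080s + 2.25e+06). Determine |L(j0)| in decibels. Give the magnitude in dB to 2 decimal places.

L(0) = 2.25e+06 / 2.25e+06 = 1
20 log₁₀(1) = 0.000 dB

0.00 dB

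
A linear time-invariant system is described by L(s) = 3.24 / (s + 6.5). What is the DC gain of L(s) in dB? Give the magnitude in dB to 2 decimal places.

L(0) = 3.24 / 6.5 = 0.49846
20 log₁₀(0.49846) = -6.047 dB

-6.05 dB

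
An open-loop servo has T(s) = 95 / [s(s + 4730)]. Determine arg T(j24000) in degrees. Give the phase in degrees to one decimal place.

-168.9°

∠(j24000 + 4730) = arctan(24000/4730) = 78.85°
∠(j24000) = 90.00°
∠T(j24000) = − (78.85° + 90.00°) = -168.85°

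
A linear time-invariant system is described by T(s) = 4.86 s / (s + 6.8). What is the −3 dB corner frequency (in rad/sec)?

For a single-pole high-pass, the −3 dB point is at the pole: ω = 6.8 rad/sec.

6.8 rad/sec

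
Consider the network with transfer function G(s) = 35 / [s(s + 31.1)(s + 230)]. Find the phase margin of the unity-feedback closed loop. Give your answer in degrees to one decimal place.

90.0°

Gain crossover: |G(jω)| = 1 at ω ≈ 0.00489 rad/s.
∠G(j0.00489) = −90° − arctan(0.00489/31.1) − arctan(0.00489/230) ≈ -90.01°
PM = 180° + (-90.01°) = 89.99°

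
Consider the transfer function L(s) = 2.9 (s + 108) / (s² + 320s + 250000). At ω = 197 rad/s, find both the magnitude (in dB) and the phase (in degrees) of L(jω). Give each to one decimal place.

|j197 + 108| = √(197² + 108²) = 224.7
|(j197)² + 320(j197) + 250000| = |2.1119e+05 + j63040| = 2.204e+05
|L(j197)| = 2.9 × 224.7 / 2.204e+05 = 0.0029561
20 log₁₀(0.0029561) = -50.59 dB
∠(j197 + 108) = arctan(197/108) = 61.27°
∠[(j197)² + 320(j197) + 250000] = ∠[2.1119e+05 + j63040] = 16.62°
∠L(j197) = 61.27° − 16.62° = 44.65°

|L| = -50.6 dB, ∠L = 44.6°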